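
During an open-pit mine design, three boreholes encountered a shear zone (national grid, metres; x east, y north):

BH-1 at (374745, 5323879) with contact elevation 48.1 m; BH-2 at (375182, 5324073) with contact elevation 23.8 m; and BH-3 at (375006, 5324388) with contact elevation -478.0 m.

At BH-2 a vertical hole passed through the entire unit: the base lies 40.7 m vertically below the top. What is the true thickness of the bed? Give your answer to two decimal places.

Two edge vectors: BH-1→BH-2 = (437, 194, -24.3), BH-1→BH-3 = (261, 509, -526.1).
Normal n = (BH-1→BH-2) × (BH-1→BH-3) = (-89694.7, 223563.4, 171799).
So ∂z/∂x = −n_x/n_z = 0.52209 and ∂z/∂y = −n_y/n_z = −1.30131.
|∇z| = √(a²+b²) = 1.40213, so dip δ = arctan(1.40213) = 54.50°.
True thickness = vertical thickness × cos δ = 40.7 × cos 54.50° = 23.63 m.

23.63 m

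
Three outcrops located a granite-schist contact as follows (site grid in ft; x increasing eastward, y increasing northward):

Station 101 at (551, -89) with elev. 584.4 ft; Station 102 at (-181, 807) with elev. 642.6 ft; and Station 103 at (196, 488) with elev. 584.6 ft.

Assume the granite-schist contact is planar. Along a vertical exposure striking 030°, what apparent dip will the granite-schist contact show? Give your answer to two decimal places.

Two edge vectors: Station 101→Station 102 = (-732, 896, 58.2), Station 101→Station 103 = (-355, 577, 0.2).
Normal n = (Station 101→Station 102) × (Station 101→Station 103) = (-33402.2, -20514.6, -104284).
So ∂z/∂x = −n_x/n_z = −0.32030 and ∂z/∂y = −n_y/n_z = −0.19672.
Unit vector along 030° is (sin 30°, cos 30°) = (0.5000, 0.8660).
Slope in that direction = a·(0.5000) + b·(0.8660) = −0.33051.
Apparent dip = arctan|0.33051| = 18.29° (true dip is 20.6°, so apparent ≤ true as expected).

18.29°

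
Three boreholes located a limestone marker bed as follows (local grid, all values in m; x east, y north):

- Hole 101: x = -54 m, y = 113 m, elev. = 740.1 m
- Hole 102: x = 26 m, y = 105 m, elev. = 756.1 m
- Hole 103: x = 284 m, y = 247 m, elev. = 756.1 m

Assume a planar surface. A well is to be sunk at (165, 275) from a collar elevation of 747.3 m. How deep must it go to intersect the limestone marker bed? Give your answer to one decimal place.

Let the plane be z = a·x + b·y + c.
Hole 102−Hole 101: 80a − 8b = 16;  Hole 103−Hole 101: 338a + 134b = 16.
Solving gives a = 0.16925, b = −0.30751.
Then c = 740.1 − a·-54 − b·113 = 783.99.
At (165, 275): z_contact = 27.93 − 84.56 + 783.99 = 727.35 m.
Depth below ground = 747.3 − 727.35 = 20.0 m.

20.0 m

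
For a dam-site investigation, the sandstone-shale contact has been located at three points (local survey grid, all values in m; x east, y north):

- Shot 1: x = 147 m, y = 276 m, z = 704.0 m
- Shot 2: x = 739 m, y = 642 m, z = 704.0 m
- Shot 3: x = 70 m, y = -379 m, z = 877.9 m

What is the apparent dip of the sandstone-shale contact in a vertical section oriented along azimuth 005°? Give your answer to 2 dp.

Let the plane be z = a·x + b·y + c.
Shot 2−Shot 1: 592a + 366b = 0;  Shot 3−Shot 1: −77a − 655b = 173.9.
Solving gives a = 0.17701, b = −0.28630.
Unit vector along 005° is (sin 5°, cos 5°) = (0.0872, 0.9962).
Slope in that direction = a·(0.0872) + b·(0.9962) = −0.26979.
Apparent dip = arctan|0.26979| = 15.10° (true dip is 18.6°, so apparent ≤ true as expected).

15.10°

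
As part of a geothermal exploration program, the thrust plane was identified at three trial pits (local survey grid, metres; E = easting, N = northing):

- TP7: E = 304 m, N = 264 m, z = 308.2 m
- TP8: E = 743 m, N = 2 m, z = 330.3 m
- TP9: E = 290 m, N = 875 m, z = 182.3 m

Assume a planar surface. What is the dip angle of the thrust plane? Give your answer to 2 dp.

Two edge vectors: TP7→TP8 = (439, -262, 22.1), TP7→TP9 = (-14, 611, -125.9).
Normal n = (TP7→TP8) × (TP7→TP9) = (19482.7, 54960.7, 264561).
So ∂z/∂E = −n_x/n_z = −0.07364 and ∂z/∂N = −n_y/n_z = −0.20774.
Gradient magnitude |∇z| = √(a² + b²) = √(0.00542 + 0.04316) = 0.22041.
True dip = arctan(0.22041) = 12.43°, dipping toward NNE (azimuth ≈ 020°).

12.43°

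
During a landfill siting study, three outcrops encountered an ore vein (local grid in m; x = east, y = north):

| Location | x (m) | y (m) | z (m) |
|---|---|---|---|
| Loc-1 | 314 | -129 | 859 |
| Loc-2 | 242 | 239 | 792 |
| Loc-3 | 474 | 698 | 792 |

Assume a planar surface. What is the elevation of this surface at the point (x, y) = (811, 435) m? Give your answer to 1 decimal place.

914.0 m

Two edge vectors: Loc-1→Loc-2 = (-72, 368, -67), Loc-1→Loc-3 = (160, 827, -67).
Normal n = (Loc-1→Loc-2) × (Loc-1→Loc-3) = (30753, -15544, -118424).
So ∂z/∂x = −n_x/n_z = 0.25969 and ∂z/∂y = −n_y/n_z = −0.13126.
Intercept c from Loc-1: 859 − 81.54 − 16.93 = 760.53.
At (811, 435): z = 210.6 − 57.1 + 760.53 = 914.0 m.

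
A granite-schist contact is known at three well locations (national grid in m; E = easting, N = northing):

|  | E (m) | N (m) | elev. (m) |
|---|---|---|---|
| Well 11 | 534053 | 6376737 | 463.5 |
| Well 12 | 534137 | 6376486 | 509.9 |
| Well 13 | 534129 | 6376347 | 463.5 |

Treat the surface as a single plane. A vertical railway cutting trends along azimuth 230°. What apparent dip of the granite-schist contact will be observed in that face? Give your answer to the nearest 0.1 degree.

Let the plane be z = a·E + b·N + c.
Well 12−Well 11: 84a − 251b = 46.4;  Well 13−Well 11: 76a − 390b = 0.
Solving gives a = 1.32242, b = 0.25770.
Unit vector along 230° is (sin 230°, cos 230°) = (-0.7660, -0.6428).
Slope in that direction = a·(-0.7660) + b·(-0.6428) = −1.17868.
Apparent dip = arctan|1.17868| = 49.7° (true dip is 53.4°, so apparent ≤ true as expected).

49.7°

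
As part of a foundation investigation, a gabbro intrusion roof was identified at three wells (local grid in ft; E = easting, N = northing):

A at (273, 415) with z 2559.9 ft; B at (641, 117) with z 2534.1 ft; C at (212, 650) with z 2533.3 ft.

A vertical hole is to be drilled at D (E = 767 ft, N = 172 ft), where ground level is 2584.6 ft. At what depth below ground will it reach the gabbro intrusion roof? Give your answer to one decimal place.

Two edge vectors: A→B = (368, -298, -25.8), A→C = (-61, 235, -26.6).
Normal n = (A→B) × (A→C) = (13989.8, 11362.6, 68302).
So ∂z/∂E = −n_x/n_z = −0.20482 and ∂z/∂N = −n_y/n_z = −0.16636.
Intercept c from A: 2559.9 + 55.92 + 69.04 = 2684.86.
At (767, 172): z_contact = −157.10 − 28.61 + 2684.86 = 2499.14 ft.
Depth below ground = 2584.6 − 2499.14 = 85.5 ft.

85.5 ft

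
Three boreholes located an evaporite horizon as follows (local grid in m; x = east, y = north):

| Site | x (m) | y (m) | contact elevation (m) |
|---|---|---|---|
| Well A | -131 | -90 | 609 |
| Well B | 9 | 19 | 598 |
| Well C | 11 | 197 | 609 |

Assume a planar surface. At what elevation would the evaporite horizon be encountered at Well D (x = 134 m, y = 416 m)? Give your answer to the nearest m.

Two edge vectors: Well A→Well B = (140, 109, -11), Well A→Well C = (142, 287, 0).
Normal n = (Well A→Well B) × (Well A→Well C) = (3157, -1562, 24702).
So ∂z/∂x = −n_x/n_z = −0.12780 and ∂z/∂y = −n_y/n_z = 0.06323.
Intercept c from Well A: 609 − 16.74 + 5.69 = 597.95.
At (134, 416): z = −17.1 + 26.3 + 597.95 = 607.1 m.

607 m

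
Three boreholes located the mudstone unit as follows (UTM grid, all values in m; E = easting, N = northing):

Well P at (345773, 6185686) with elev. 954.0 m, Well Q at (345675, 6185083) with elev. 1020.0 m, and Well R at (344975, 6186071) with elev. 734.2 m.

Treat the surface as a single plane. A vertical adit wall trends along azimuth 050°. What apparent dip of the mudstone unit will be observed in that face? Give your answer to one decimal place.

Two edge vectors: Well P→Well Q = (-98, -603, 66), Well P→Well R = (-798, 385, -219.8).
Normal n = (Well P→Well Q) × (Well P→Well R) = (107129.4, -74208.4, -518924).
So ∂z/∂E = −n_x/n_z = 0.20645 and ∂z/∂N = −n_y/n_z = −0.14300.
Unit vector along 050° is (sin 50°, cos 50°) = (0.7660, 0.6428).
Slope in that direction = a·(0.7660) + b·(0.6428) = 0.06622.
Apparent dip = arctan|0.06622| = 3.8° (true dip is 14.1°, so apparent ≤ true as expected).

3.8°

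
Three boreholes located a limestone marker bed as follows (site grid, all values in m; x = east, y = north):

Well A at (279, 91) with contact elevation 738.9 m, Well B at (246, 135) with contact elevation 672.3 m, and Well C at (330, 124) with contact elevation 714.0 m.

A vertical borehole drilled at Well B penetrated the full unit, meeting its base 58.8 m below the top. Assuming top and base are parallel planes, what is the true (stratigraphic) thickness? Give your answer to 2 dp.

Two edge vectors: Well A→Well B = (-33, 44, -66.6), Well A→Well C = (51, 33, -24.9).
Normal n = (Well A→Well B) × (Well A→Well C) = (1102.2, -4218.3, -3333).
So ∂z/∂x = −n_x/n_z = 0.33069 and ∂z/∂y = −n_y/n_z = −1.26562.
|∇z| = √(a²+b²) = 1.30811, so dip δ = arctan(1.30811) = 52.60°.
True thickness = vertical thickness × cos δ = 58.8 × cos 52.60° = 35.71 m.

35.71 m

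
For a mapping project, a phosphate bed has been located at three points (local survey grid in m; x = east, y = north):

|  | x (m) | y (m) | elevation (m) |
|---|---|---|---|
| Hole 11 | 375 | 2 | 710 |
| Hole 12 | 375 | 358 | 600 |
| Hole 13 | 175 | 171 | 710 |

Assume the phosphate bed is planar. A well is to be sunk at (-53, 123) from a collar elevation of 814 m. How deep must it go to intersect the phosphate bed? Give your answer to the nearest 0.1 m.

29.6 m

Let the plane be z = a·x + b·y + c.
Hole 12−Hole 11: 0a + 356b = −110;  Hole 13−Hole 11: −200a + 169b = 0.
Solving gives a = −0.26110, b = −0.30899.
Then c = 710 − a·375 − b·2 = 808.53.
At (-53, 123): z_contact = 13.84 − 38.01 + 808.53 = 784.36 m.
Depth below ground = 814 − 784.36 = 29.6 m.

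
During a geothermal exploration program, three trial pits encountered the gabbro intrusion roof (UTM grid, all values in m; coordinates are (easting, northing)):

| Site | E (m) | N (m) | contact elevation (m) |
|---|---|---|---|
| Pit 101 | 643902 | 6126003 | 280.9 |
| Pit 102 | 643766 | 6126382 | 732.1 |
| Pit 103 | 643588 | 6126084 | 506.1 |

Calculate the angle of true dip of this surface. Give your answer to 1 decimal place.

Let the plane be z = a·E + b·N + c.
Pit 102−Pit 101: −136a + 379b = 451.2;  Pit 103−Pit 101: −314a + 81b = 225.2.
Solving gives a = −0.45193, b = 1.02833.
Gradient magnitude |∇z| = √(a² + b²) = √(0.20424 + 1.05747) = 1.12326.
True dip = arctan(1.12326) = 48.3°, dipping toward SSE (azimuth ≈ 156°).

48.3°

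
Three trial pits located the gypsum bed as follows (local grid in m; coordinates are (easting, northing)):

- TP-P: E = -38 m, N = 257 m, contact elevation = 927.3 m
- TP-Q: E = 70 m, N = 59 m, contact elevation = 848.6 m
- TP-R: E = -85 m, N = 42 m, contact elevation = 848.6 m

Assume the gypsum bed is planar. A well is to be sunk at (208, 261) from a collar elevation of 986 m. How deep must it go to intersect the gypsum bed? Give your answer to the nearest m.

Let the plane be z = a·E + b·N + c.
TP-Q−TP-P: 108a − 198b = −78.7;  TP-R−TP-P: −47a − 215b = −78.7.
Solving gives a = −0.04113, b = 0.37504.
Then c = 927.3 − a·-38 − b·257 = 829.35.
At (208, 261): z_contact = −8.6 + 97.9 + 829.35 = 918.7 m.
Depth below ground = 986 − 918.7 = 67 m.

67 m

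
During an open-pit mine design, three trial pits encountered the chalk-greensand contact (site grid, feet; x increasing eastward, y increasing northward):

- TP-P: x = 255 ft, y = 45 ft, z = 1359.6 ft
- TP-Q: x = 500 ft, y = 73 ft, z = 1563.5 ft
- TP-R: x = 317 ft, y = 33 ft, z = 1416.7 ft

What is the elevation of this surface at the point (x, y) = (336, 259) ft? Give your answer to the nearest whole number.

1368 ft

Let the plane be z = a·x + b·y + c.
TP-Q−TP-P: 245a + 28b = 203.9;  TP-R−TP-P: 62a − 12b = 57.1.
Solving gives a = 0.86518, b = −0.28822.
Then c = 1359.6 − a·255 − b·45 = 1151.95.
At (336, 259): z = 290.7 − 74.6 + 1151.95 = 1368.0 ft.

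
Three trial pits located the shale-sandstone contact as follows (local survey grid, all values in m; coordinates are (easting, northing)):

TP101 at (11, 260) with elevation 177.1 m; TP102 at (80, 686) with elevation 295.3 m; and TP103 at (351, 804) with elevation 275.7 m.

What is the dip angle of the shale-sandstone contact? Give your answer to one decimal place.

Two edge vectors: TP101→TP102 = (69, 426, 118.2), TP101→TP103 = (340, 544, 98.6).
Normal n = (TP101→TP102) × (TP101→TP103) = (-22297.2, 33384.6, -107304).
So ∂z/∂E = −n_x/n_z = −0.20779 and ∂z/∂N = −n_y/n_z = 0.31112.
Gradient magnitude |∇z| = √(a² + b²) = √(0.04318 + 0.09680) = 0.37413.
True dip = arctan(0.37413) = 20.5°, dipping toward SSE (azimuth ≈ 146°).

20.5°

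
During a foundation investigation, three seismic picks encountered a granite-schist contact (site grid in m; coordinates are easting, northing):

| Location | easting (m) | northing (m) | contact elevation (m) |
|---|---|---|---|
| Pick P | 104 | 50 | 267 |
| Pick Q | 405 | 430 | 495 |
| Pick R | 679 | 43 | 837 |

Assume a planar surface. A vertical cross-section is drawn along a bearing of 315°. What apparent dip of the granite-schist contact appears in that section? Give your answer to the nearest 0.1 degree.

Let the plane be z = a·easting + b·northing + c.
Pick Q−Pick P: 301a + 380b = 228;  Pick R−Pick P: 575a − 7b = 570.
Solving gives a = 0.98907, b = −0.18345.
Unit vector along 315° is (sin 315°, cos 315°) = (-0.7071, 0.7071).
Slope in that direction = a·(-0.7071) + b·(0.7071) = −0.82910.
Apparent dip = arctan|0.82910| = 39.7° (true dip is 45.2°, so apparent ≤ true as expected).

39.7°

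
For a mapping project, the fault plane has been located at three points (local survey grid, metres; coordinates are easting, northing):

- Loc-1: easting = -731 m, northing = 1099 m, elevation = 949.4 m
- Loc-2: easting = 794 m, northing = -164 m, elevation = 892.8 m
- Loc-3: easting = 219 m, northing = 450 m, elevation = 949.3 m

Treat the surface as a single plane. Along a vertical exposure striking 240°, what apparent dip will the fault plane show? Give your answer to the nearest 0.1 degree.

15.6°

Let the plane be z = a·easting + b·northing + c.
Loc-2−Loc-1: 1525a − 1263b = −56.6;  Loc-3−Loc-1: 950a − 649b = −0.1.
Solving gives a = 0.17422, b = 0.25517.
Unit vector along 240° is (sin 240°, cos 240°) = (-0.8660, -0.5000).
Slope in that direction = a·(-0.8660) + b·(-0.5000) = −0.27846.
Apparent dip = arctan|0.27846| = 15.6° (true dip is 17.2°, so apparent ≤ true as expected).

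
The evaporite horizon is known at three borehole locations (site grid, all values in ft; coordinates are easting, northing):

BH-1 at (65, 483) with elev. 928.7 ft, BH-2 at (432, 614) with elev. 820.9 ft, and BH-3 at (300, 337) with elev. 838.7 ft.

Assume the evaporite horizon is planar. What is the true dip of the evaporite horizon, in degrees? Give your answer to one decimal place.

18.7°

Let the plane be z = a·easting + b·northing + c.
BH-2−BH-1: 367a + 131b = −107.8;  BH-3−BH-1: 235a − 146b = −90.
Solving gives a = −0.32630, b = 0.09123.
Gradient magnitude |∇z| = √(a² + b²) = √(0.10647 + 0.00832) = 0.33881.
True dip = arctan(0.33881) = 18.7°, dipping toward ESE (azimuth ≈ 106°).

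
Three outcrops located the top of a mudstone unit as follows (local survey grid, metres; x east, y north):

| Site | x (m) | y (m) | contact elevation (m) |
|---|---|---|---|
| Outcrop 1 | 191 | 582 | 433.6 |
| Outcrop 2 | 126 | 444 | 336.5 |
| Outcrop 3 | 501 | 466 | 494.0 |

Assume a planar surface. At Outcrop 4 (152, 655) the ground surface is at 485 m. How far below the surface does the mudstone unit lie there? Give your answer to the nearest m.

Let the plane be z = a·x + b·y + c.
Outcrop 2−Outcrop 1: −65a − 138b = −97.1;  Outcrop 3−Outcrop 1: 310a − 116b = 60.4.
Solving gives a = 0.38948, b = 0.52017.
Then c = 433.6 − a·191 − b·582 = 56.47.
At (152, 655): z_contact = 59.2 + 340.7 + 56.47 = 456.4 m.
Depth below ground = 485 − 456.4 = 29 m.

29 m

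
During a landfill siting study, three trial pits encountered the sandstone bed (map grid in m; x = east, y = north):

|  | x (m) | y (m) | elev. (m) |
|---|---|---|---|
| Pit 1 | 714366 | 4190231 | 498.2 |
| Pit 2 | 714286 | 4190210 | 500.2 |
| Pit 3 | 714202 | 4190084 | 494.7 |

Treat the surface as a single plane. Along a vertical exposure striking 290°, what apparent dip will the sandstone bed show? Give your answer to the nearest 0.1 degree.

3.8°

Two edge vectors: Pit 1→Pit 2 = (-80, -21, 2), Pit 1→Pit 3 = (-164, -147, -3.5).
Normal n = (Pit 1→Pit 2) × (Pit 1→Pit 3) = (367.5, -608, 8316).
So ∂z/∂x = −n_x/n_z = −0.04419 and ∂z/∂y = −n_y/n_z = 0.07311.
Unit vector along 290° is (sin 290°, cos 290°) = (-0.9397, 0.3420).
Slope in that direction = a·(-0.9397) + b·(0.3420) = 0.06653.
Apparent dip = arctan|0.06653| = 3.8° (true dip is 4.9°, so apparent ≤ true as expected).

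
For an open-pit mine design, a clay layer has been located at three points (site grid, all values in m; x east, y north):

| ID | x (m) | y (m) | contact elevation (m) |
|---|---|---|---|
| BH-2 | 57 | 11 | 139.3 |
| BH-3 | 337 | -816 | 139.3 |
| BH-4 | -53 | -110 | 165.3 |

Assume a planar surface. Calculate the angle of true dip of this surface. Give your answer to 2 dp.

Let the plane be z = a·x + b·y + c.
BH-3−BH-2: 280a − 827b = 0;  BH-4−BH-2: −110a − 121b = 26.
Solving gives a = −0.17222, b = −0.05831.
Gradient magnitude |∇z| = √(a² + b²) = √(0.02966 + 0.00340) = 0.18183.
True dip = arctan(0.18183) = 10.31°, dipping toward ENE (azimuth ≈ 071°).

10.31°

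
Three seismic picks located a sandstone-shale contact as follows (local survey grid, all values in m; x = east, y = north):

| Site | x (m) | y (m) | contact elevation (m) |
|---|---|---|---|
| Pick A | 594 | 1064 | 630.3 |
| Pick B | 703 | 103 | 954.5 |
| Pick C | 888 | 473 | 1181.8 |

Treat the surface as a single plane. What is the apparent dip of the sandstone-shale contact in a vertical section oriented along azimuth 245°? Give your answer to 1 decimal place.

Two edge vectors: Pick A→Pick B = (109, -961, 324.2), Pick A→Pick C = (294, -591, 551.5).
Normal n = (Pick A→Pick B) × (Pick A→Pick C) = (-338389.3, 35201.3, 218115).
So ∂z/∂x = −n_x/n_z = 1.55143 and ∂z/∂y = −n_y/n_z = −0.16139.
Unit vector along 245° is (sin 245°, cos 245°) = (-0.9063, -0.4226).
Slope in that direction = a·(-0.9063) + b·(-0.4226) = −1.33786.
Apparent dip = arctan|1.33786| = 53.2° (true dip is 57.3°, so apparent ≤ true as expected).

53.2°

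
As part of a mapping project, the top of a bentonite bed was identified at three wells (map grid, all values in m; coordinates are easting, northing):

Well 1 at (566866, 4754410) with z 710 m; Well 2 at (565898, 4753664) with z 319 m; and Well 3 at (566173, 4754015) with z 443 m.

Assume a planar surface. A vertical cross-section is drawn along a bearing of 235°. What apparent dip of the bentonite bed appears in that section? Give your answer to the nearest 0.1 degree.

Let the plane be z = a·easting + b·northing + c.
Well 2−Well 1: −968a − 746b = −391;  Well 3−Well 1: −693a − 395b = −267.
Solving gives a = 0.33233, b = 0.09291.
Unit vector along 235° is (sin 235°, cos 235°) = (-0.8192, -0.5736).
Slope in that direction = a·(-0.8192) + b·(-0.5736) = −0.32551.
Apparent dip = arctan|0.32551| = 18.0° (true dip is 19.0°, so apparent ≤ true as expected).

18.0°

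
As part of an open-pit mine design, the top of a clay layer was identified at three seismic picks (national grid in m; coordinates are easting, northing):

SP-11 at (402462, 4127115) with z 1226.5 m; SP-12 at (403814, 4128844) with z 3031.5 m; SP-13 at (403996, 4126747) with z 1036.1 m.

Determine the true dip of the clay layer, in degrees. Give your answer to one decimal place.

Let the plane be z = a·easting + b·northing + c.
SP-12−SP-11: 1352a + 1729b = 1805;  SP-13−SP-11: 1534a − 368b = −190.4.
Solving gives a = 0.10637, b = 0.96078.
Gradient magnitude |∇z| = √(a² + b²) = √(0.01131 + 0.92310) = 0.96665.
True dip = arctan(0.96665) = 44.0°, dipping toward S (azimuth ≈ 186°).

44.0°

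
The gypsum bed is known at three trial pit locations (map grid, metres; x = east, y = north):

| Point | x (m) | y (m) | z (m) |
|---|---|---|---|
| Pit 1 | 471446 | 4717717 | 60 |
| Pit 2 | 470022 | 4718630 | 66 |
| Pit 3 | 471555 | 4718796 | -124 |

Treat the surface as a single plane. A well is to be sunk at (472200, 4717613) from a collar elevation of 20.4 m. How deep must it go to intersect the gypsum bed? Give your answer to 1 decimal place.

24.2 m

Let the plane be z = a·x + b·y + c.
Pit 2−Pit 1: −1424a + 913b = 6;  Pit 3−Pit 1: 109a + 1079b = −184.
Solving gives a = −0.106640962, b = −0.159755454.
Then c = 60 − a·471446 − b·4717717 = 804016.48.
At (472200, 4717613): z_contact = −50355.86 − 753664.41 + 804016.48 = -3.79 m.
Depth below ground = 20.4 − (-3.79) = 24.2 m.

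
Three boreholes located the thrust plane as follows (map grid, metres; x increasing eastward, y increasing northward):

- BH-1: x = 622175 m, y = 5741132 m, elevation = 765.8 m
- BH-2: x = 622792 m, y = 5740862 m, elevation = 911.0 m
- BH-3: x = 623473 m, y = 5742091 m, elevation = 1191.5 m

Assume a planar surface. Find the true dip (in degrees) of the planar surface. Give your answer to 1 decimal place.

Let the plane be z = a·x + b·y + c.
BH-2−BH-1: 617a − 270b = 145.2;  BH-3−BH-1: 1298a + 959b = 425.7.
Solving gives a = 0.26979, b = 0.07874.
Gradient magnitude |∇z| = √(a² + b²) = √(0.07279 + 0.00620) = 0.28105.
True dip = arctan(0.28105) = 15.7°, dipping toward WSW (azimuth ≈ 254°).

15.7°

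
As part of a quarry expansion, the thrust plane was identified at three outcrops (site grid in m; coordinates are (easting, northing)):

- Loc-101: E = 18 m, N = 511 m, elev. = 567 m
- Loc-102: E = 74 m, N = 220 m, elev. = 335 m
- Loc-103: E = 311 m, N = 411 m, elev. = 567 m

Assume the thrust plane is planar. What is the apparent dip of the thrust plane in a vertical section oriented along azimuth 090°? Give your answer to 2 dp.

Two edge vectors: Loc-101→Loc-102 = (56, -291, -232), Loc-101→Loc-103 = (293, -100, 0).
Normal n = (Loc-101→Loc-102) × (Loc-101→Loc-103) = (-23200, -67976, 79663).
So ∂z/∂E = −n_x/n_z = 0.29123 and ∂z/∂N = −n_y/n_z = 0.85329.
Unit vector along 090° is (sin 90°, cos 90°) = (1.0000, 0.0000).
Slope in that direction = a·(1.0000) + b·(0.0000) = 0.29123.
Apparent dip = arctan|0.29123| = 16.24° (true dip is 42.0°, so apparent ≤ true as expected).

16.24°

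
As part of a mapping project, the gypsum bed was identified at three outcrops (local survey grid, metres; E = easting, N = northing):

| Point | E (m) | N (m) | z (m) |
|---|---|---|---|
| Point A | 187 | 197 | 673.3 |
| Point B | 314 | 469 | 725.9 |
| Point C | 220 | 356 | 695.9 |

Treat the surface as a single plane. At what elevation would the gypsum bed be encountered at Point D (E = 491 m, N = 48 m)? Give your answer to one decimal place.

Let the plane be z = a·E + b·N + c.
Point B−Point A: 127a + 272b = 52.6;  Point C−Point A: 33a + 159b = 22.6.
Solving gives a = 0.19758, b = 0.10113.
Then c = 673.3 − a·187 − b·197 = 616.43.
At (491, 48): z = 97.0 + 4.9 + 616.43 = 718.3 m.

718.3 m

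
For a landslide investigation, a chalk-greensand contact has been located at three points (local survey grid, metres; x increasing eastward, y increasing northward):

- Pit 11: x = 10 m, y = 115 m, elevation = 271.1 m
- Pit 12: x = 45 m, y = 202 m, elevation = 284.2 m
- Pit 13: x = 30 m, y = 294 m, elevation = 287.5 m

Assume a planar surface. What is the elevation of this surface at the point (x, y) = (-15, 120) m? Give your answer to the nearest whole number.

266 m

Two edge vectors: Pit 11→Pit 12 = (35, 87, 13.1), Pit 11→Pit 13 = (20, 179, 16.4).
Normal n = (Pit 11→Pit 12) × (Pit 11→Pit 13) = (-918.1, -312, 4525).
So ∂z/∂x = −n_x/n_z = 0.20290 and ∂z/∂y = −n_y/n_z = 0.06895.
Intercept c from Pit 11: 271.1 − 2.03 − 7.93 = 261.14.
At (-15, 120): z = −3.0 + 8.3 + 261.14 = 266.4 m.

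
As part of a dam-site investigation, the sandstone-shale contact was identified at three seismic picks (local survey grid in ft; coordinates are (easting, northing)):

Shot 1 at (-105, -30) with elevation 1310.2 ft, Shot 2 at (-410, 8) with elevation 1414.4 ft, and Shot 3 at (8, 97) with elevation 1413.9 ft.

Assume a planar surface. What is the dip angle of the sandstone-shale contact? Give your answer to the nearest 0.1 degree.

Let the plane be z = a·E + b·N + c.
Shot 2−Shot 1: −305a + 38b = 104.2;  Shot 3−Shot 1: 113a + 127b = 103.7.
Solving gives a = −0.21597, b = 1.00869.
Gradient magnitude |∇z| = √(a² + b²) = √(0.04664 + 1.01746) = 1.03155.
True dip = arctan(1.03155) = 45.9°, dipping toward SSE (azimuth ≈ 168°).

45.9°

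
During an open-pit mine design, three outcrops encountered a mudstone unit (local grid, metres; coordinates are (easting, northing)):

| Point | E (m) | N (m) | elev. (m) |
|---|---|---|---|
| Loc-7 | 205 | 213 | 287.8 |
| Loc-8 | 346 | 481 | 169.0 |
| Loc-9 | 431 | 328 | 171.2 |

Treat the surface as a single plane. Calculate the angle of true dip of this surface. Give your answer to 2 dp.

24.74°

Let the plane be z = a·E + b·N + c.
Loc-8−Loc-7: 141a + 268b = −118.8;  Loc-9−Loc-7: 226a + 115b = −116.6.
Solving gives a = −0.39652, b = −0.23467.
Gradient magnitude |∇z| = √(a² + b²) = √(0.15723 + 0.05507) = 0.46076.
True dip = arctan(0.46076) = 24.74°, dipping toward ENE (azimuth ≈ 059°).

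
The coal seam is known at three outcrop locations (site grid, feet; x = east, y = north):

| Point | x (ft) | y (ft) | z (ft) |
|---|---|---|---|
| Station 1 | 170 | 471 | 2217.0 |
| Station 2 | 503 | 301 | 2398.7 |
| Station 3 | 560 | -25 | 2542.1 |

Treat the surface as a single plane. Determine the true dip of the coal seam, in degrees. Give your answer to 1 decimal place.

Two edge vectors: Station 1→Station 2 = (333, -170, 181.7), Station 1→Station 3 = (390, -496, 325.1).
Normal n = (Station 1→Station 2) × (Station 1→Station 3) = (34856.2, -37395.3, -98868).
So ∂z/∂x = −n_x/n_z = 0.35255 and ∂z/∂y = −n_y/n_z = −0.37823.
Gradient magnitude |∇z| = √(a² + b²) = √(0.12429 + 0.14306) = 0.51706.
True dip = arctan(0.51706) = 27.3°, dipping toward NW (azimuth ≈ 317°).

27.3°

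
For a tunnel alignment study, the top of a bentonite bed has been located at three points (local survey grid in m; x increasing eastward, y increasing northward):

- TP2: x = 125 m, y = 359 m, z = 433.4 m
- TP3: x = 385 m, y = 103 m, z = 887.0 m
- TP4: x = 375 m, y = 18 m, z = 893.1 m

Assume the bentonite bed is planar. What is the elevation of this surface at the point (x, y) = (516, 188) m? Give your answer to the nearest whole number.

1062 m

Two edge vectors: TP2→TP3 = (260, -256, 453.6), TP2→TP4 = (250, -341, 459.7).
Normal n = (TP2→TP3) × (TP2→TP4) = (36994.4, -6122, -24660).
So ∂z/∂x = −n_x/n_z = 1.50018 and ∂z/∂y = −n_y/n_z = −0.24826.
Intercept c from TP2: 433.4 − 187.52 + 89.12 = 335.00.
At (516, 188): z = 774.1 − 46.7 + 335.00 = 1062.4 m.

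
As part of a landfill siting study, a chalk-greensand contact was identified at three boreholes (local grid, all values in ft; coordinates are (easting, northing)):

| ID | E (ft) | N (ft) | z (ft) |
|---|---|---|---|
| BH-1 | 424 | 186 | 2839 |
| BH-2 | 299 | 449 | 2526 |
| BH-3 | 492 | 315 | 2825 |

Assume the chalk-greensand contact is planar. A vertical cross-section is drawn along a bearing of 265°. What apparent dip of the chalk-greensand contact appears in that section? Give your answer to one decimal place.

Two edge vectors: BH-1→BH-2 = (-125, 263, -313), BH-1→BH-3 = (68, 129, -14).
Normal n = (BH-1→BH-2) × (BH-1→BH-3) = (36695, -23034, -34009).
So ∂z/∂E = −n_x/n_z = 1.07898 and ∂z/∂N = −n_y/n_z = −0.67729.
Unit vector along 265° is (sin 265°, cos 265°) = (-0.9962, -0.0872).
Slope in that direction = a·(-0.9962) + b·(-0.0872) = −1.01584.
Apparent dip = arctan|1.01584| = 45.5° (true dip is 51.9°, so apparent ≤ true as expected).

45.5°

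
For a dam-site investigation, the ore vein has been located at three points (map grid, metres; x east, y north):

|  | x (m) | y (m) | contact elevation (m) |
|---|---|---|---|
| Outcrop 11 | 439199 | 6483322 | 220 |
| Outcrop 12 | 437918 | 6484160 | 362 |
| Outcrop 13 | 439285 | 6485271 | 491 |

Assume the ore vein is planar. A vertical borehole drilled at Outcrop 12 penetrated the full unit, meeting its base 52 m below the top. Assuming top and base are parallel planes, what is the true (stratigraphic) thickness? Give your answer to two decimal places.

51.49 m

Let the plane be z = a·x + b·y + c.
Outcrop 12−Outcrop 11: −1281a + 838b = 142;  Outcrop 13−Outcrop 11: 86a + 1949b = 271.
Solving gives a = −0.01933, b = 0.13990.
|∇z| = √(a²+b²) = 0.14123, so dip δ = arctan(0.14123) = 8.04°.
True thickness = vertical thickness × cos δ = 52 × cos 8.04° = 51.49 m.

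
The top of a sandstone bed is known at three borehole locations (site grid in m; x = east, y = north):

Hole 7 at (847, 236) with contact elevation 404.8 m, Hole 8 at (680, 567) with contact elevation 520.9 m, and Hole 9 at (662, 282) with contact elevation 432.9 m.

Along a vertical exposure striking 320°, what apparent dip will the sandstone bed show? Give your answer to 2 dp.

Let the plane be z = a·x + b·y + c.
Hole 8−Hole 7: −167a + 331b = 116.1;  Hole 9−Hole 7: −185a + 46b = 28.1.
Solving gives a = −0.07395, b = 0.31344.
Unit vector along 320° is (sin 320°, cos 320°) = (-0.6428, 0.7660).
Slope in that direction = a·(-0.6428) + b·(0.7660) = 0.28765.
Apparent dip = arctan|0.28765| = 16.05° (true dip is 17.9°, so apparent ≤ true as expected).

16.05°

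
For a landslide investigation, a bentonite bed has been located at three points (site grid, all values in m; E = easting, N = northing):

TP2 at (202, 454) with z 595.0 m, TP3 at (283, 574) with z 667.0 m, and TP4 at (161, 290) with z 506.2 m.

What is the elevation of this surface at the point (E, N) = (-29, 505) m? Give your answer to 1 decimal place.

589.0 m

Two edge vectors: TP2→TP3 = (81, 120, 72), TP2→TP4 = (-41, -164, -88.8).
Normal n = (TP2→TP3) × (TP2→TP4) = (1152, 4240.8, -8364).
So ∂z/∂E = −n_x/n_z = 0.13773 and ∂z/∂N = −n_y/n_z = 0.50703.
Intercept c from TP2: 595 − 27.82 − 230.19 = 336.99.
At (-29, 505): z = −4.0 + 256.1 + 336.99 = 589.0 m.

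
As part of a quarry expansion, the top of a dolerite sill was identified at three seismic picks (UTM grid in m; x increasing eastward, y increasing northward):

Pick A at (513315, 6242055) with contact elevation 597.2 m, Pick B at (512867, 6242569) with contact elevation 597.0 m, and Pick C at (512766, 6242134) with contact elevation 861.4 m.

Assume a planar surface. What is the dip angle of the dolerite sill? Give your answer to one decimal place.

Two edge vectors: Pick A→Pick B = (-448, 514, -0.2), Pick A→Pick C = (-549, 79, 264.2).
Normal n = (Pick A→Pick B) × (Pick A→Pick C) = (135814.6, 118471.4, 246794).
So ∂z/∂x = −n_x/n_z = −0.55032 and ∂z/∂y = −n_y/n_z = −0.48004.
Gradient magnitude |∇z| = √(a² + b²) = √(0.30285 + 0.23044) = 0.73027.
True dip = arctan(0.73027) = 36.1°, dipping toward NE (azimuth ≈ 049°).

36.1°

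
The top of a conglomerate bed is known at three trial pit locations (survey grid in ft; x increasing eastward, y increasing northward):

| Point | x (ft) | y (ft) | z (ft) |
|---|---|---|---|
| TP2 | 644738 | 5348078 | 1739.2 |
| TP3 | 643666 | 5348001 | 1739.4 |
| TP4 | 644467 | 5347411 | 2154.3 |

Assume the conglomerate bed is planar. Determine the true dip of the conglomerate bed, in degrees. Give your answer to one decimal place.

Let the plane be z = a·x + b·y + c.
TP3−TP2: −1072a − 77b = 0.2;  TP4−TP2: −271a − 667b = 415.1.
Solving gives a = 0.04585, b = −0.64097.
Gradient magnitude |∇z| = √(a² + b²) = √(0.00210 + 0.41084) = 0.64261.
True dip = arctan(0.64261) = 32.7°, dipping toward N (azimuth ≈ 356°).

32.7°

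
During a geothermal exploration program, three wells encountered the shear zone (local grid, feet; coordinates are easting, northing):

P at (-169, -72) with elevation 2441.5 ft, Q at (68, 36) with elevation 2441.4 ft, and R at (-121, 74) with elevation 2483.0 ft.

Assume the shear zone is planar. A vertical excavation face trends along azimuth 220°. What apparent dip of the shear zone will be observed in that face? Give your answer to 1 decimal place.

9.0°

Two edge vectors: P→Q = (237, 108, -0.1), P→R = (48, 146, 41.5).
Normal n = (P→Q) × (P→R) = (4496.6, -9840.3, 29418).
So ∂z/∂easting = −n_x/n_z = −0.15285 and ∂z/∂northing = −n_y/n_z = 0.33450.
Unit vector along 220° is (sin 220°, cos 220°) = (-0.6428, -0.7660).
Slope in that direction = a·(-0.6428) + b·(-0.7660) = −0.15799.
Apparent dip = arctan|0.15799| = 9.0° (true dip is 20.2°, so apparent ≤ true as expected).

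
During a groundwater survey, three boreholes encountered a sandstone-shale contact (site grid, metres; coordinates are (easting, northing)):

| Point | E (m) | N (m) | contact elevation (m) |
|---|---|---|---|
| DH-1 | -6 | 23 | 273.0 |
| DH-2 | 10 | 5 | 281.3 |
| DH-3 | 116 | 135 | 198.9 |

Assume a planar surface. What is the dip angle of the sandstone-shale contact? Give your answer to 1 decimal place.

Let the plane be z = a·E + b·N + c.
DH-2−DH-1: 16a − 18b = 8.3;  DH-3−DH-1: 122a + 112b = −74.1.
Solving gives a = −0.10135, b = −0.55120.
Gradient magnitude |∇z| = √(a² + b²) = √(0.01027 + 0.30383) = 0.56044.
True dip = arctan(0.56044) = 29.3°, dipping toward N (azimuth ≈ 010°).

29.3°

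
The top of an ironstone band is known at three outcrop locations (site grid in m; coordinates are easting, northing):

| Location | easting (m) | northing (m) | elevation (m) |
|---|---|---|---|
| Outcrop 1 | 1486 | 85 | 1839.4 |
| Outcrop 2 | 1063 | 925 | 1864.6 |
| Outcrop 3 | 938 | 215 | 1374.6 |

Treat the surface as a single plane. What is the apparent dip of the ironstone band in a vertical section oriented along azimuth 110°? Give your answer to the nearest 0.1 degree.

Two edge vectors: Outcrop 1→Outcrop 2 = (-423, 840, 25.2), Outcrop 1→Outcrop 3 = (-548, 130, -464.8).
Normal n = (Outcrop 1→Outcrop 2) × (Outcrop 1→Outcrop 3) = (-393708, -210420, 405330).
So ∂z/∂easting = −n_x/n_z = 0.97133 and ∂z/∂northing = −n_y/n_z = 0.51913.
Unit vector along 110° is (sin 110°, cos 110°) = (0.9397, -0.3420).
Slope in that direction = a·(0.9397) + b·(-0.3420) = 0.73520.
Apparent dip = arctan|0.73520| = 36.3° (true dip is 47.8°, so apparent ≤ true as expected).

36.3°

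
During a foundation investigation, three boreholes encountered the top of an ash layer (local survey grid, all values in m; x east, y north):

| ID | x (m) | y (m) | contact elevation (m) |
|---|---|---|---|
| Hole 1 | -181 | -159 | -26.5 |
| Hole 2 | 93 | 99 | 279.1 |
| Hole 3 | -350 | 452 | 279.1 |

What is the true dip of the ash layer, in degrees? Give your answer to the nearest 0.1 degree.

Two edge vectors: Hole 1→Hole 2 = (274, 258, 305.6), Hole 1→Hole 3 = (-169, 611, 305.6).
Normal n = (Hole 1→Hole 2) × (Hole 1→Hole 3) = (-107876.8, -135380.8, 211016).
So ∂z/∂x = −n_x/n_z = 0.51123 and ∂z/∂y = −n_y/n_z = 0.64157.
Gradient magnitude |∇z| = √(a² + b²) = √(0.26135 + 0.41161) = 0.82034.
True dip = arctan(0.82034) = 39.4°, dipping toward SW (azimuth ≈ 219°).

39.4°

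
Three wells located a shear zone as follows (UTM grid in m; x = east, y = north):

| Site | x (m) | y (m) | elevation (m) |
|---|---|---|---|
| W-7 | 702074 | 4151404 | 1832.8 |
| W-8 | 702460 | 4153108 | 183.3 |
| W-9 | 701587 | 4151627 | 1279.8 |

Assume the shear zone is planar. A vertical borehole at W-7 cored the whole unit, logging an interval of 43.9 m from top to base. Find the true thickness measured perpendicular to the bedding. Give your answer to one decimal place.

Two edge vectors: W-7→W-8 = (386, 1704, -1649.5), W-7→W-9 = (-487, 223, -553).
Normal n = (W-7→W-8) × (W-7→W-9) = (-574473.5, 1016764.5, 915926).
So ∂z/∂x = −n_x/n_z = 0.62721 and ∂z/∂y = −n_y/n_z = −1.11009.
|∇z| = √(a²+b²) = 1.27503, so dip δ = arctan(1.27503) = 51.89°.
True thickness = vertical thickness × cos δ = 43.9 × cos 51.89° = 27.1 m.

27.1 m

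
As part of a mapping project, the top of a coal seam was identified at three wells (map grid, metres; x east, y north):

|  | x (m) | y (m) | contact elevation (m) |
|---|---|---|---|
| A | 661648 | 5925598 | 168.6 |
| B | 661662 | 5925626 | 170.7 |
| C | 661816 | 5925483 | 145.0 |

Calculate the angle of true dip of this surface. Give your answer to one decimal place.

7.2°

Two edge vectors: A→B = (14, 28, 2.1), A→C = (168, -115, -23.6).
Normal n = (A→B) × (A→C) = (-419.3, 683.2, -6314).
So ∂z/∂x = −n_x/n_z = −0.06641 and ∂z/∂y = −n_y/n_z = 0.10820.
Gradient magnitude |∇z| = √(a² + b²) = √(0.00441 + 0.01171) = 0.12696.
True dip = arctan(0.12696) = 7.2°, dipping toward SSE (azimuth ≈ 148°).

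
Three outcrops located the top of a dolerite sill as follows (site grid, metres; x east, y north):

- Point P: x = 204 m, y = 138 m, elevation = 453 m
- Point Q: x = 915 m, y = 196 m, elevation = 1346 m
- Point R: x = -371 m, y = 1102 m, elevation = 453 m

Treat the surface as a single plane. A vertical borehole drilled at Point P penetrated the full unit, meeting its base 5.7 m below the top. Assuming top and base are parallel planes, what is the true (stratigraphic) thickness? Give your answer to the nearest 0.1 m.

3.3 m

Two edge vectors: Point P→Point Q = (711, 58, 893), Point P→Point R = (-575, 964, 0).
Normal n = (Point P→Point Q) × (Point P→Point R) = (-860852, -513475, 718754).
So ∂z/∂x = −n_x/n_z = 1.19770 and ∂z/∂y = −n_y/n_z = 0.71440.
|∇z| = √(a²+b²) = 1.39458, so dip δ = arctan(1.39458) = 54.36°.
True thickness = vertical thickness × cos δ = 5.7 × cos 54.36° = 3.3 m.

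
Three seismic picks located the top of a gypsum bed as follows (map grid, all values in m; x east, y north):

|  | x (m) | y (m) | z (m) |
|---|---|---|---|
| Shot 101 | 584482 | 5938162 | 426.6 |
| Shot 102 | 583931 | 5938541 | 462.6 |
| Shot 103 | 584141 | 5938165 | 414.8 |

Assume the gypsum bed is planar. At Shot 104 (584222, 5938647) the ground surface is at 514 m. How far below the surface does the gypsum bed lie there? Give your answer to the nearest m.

25 m

Two edge vectors: Shot 101→Shot 102 = (-551, 379, 36), Shot 101→Shot 103 = (-341, 3, -11.8).
Normal n = (Shot 101→Shot 102) × (Shot 101→Shot 103) = (-4580.2, -18777.8, 127586).
So ∂z/∂x = −n_x/n_z = 0.03589892 and ∂z/∂y = −n_y/n_z = 0.14717759.
Intercept c from Shot 101: 426.6 − 20982.27 − 873964.37 = −894520.05.
At (584222, 5938647): z_contact = 20972.9 + 874035.8 − 894520.05 = 488.6 m.
Depth below ground = 514 − 488.6 = 25 m.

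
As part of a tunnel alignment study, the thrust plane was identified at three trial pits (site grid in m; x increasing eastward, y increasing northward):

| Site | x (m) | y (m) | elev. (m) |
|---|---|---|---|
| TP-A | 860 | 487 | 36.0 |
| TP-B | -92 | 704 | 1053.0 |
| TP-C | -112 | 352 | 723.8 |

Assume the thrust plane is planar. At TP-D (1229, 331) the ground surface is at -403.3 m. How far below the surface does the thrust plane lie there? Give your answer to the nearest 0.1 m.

Two edge vectors: TP-A→TP-B = (-952, 217, 1017), TP-A→TP-C = (-972, -135, 687.8).
Normal n = (TP-A→TP-B) × (TP-A→TP-C) = (286547.6, -333738.4, 339444).
So ∂z/∂x = −n_x/n_z = −0.844168 and ∂z/∂y = −n_y/n_z = 0.983191.
Intercept c from TP-A: 36 + 725.98 − 478.81 = 283.17.
At (1229, 331): z_contact = −1037.48 + 325.44 + 283.17 = -428.88 m.
Depth below ground = -403.3 − (-428.88) = 25.6 m.

25.6 m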